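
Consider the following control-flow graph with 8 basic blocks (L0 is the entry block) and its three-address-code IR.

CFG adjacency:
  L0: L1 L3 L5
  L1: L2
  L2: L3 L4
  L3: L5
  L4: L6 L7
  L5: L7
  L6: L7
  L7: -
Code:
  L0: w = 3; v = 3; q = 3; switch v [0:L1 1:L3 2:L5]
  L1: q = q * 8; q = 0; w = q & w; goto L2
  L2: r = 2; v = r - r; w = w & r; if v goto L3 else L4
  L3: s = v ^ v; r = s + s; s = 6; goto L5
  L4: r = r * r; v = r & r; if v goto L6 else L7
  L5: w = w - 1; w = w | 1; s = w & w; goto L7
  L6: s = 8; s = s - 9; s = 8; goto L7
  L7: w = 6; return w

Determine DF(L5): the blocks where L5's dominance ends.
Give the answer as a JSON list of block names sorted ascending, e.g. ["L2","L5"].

Answer: ["L7"]

Analysis:
idom tree: L1←L0 L2←L1 L3←L0 L4←L2 L5←L0 L6←L4 L7←L0
Dom∩ at merges:
  L3: preds {L0,L2}: {L0} ∩ {L0,L1,L2} = {L0}; idom=L0
  L5: preds {L0,L3}: {L0} ∩ {L0,L3} = {L0}; idom=L0
  L7: preds {L4,L5,L6}: {L0,L1,L2,L4} ∩ {L0,L5} ∩ {L0,L1,L2,L4,L6} = {L0}; idom=L0

DF walk-up:
  L3←L0: walk · to L0
  L3←L2: walk L2→L1 to L0
  L5←L0: walk · to L0
  L5←L3: walk L3 to L0
  L7←L4: walk L4→L2→L1 to L0
  L7←L5: walk L5 to L0
  L7←L6: walk L6→L4→L2→L1 to L0
  L0: DF=∅
  L1: DF={L3,L7}
  L2: DF={L3,L7}
  L3: DF={L5}
  L4: DF={L7}
  L5: DF={L7}
  L6: DF={L7}
  L7: DF=∅

DF(L5) = ["L7"]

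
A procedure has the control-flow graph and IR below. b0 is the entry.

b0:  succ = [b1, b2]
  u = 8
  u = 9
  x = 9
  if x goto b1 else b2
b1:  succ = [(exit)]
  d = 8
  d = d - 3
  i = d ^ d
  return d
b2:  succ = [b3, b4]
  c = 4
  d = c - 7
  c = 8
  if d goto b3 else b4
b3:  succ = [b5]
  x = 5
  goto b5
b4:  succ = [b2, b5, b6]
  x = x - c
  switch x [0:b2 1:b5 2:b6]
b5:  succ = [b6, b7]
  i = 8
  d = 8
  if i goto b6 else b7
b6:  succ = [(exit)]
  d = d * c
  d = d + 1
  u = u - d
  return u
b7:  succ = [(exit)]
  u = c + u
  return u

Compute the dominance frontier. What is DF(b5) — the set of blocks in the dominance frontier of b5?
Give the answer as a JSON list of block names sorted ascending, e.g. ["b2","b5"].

Answer: ["b6"]

Working:
idom tree: b1←b0 b2←b0 b3←b2 b4←b2 b5←b2 b6←b2 b7←b5
Dom∩ at merges:
  b2: preds {b0,b4}: {b0} ∩ {b0,b2,b4} = {b0}; idom=b0
  b5: preds {b3,b4}: {b0,b2,b3} ∩ {b0,b2,b4} = {b0,b2}; idom=b2
  b6: preds {b4,b5}: {b0,b2,b4} ∩ {b0,b2,b5} = {b0,b2}; idom=b2

Frontier:
  b2←b0: walk · to b0
  b2←b4: walk b4→b2 to b0
  b5←b3: walk b3 to b2
  b5←b4: walk b4 to b2
  b6←b4: walk b4 to b2
  b6←b5: walk b5 to b2
  b0: DF=∅
  b1: DF=∅
  b2: DF={b2}
  b3: DF={b5}
  b4: DF={b2,b5,b6}
  b5: DF={b6}
  b6: DF=∅
  b7: DF=∅

DF(b5) = ["b6"]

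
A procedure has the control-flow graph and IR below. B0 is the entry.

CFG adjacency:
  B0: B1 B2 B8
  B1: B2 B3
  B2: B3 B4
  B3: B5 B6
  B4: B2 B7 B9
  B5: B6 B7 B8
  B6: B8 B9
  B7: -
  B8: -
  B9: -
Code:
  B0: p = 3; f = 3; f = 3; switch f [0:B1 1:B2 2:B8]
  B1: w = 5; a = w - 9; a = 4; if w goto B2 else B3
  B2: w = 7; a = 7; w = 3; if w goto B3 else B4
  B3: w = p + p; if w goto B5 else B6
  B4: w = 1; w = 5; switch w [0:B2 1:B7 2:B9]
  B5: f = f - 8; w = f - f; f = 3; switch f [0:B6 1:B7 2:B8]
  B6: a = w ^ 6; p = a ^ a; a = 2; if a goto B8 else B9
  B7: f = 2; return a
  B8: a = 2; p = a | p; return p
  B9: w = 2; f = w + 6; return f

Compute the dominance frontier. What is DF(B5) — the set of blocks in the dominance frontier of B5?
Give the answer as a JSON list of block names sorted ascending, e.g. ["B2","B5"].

Answer: ["B6", "B7", "B8"]

Analysis:
idom tree: B1←B0 B2←B0 B3←B0 B4←B2 B5←B3 B6←B3 B7←B0 B8←B0 B9←B0
Dom∩ at merges:
  B2: preds {B0,B1,B4}: {B0} ∩ {B0,B1} ∩ {B0,B2,B4} = {B0}; idom=B0
  B3: preds {B1,B2}: {B0,B1} ∩ {B0,B2} = {B0}; idom=B0
  B6: preds {B3,B5}: {B0,B3} ∩ {B0,B3,B5} = {B0,B3}; idom=B3
  B7: preds {B4,B5}: {B0,B2,B4} ∩ {B0,B3,B5} = {B0}; idom=B0
  B8: preds {B0,B5,B6}: {B0} ∩ {B0,B3,B5} ∩ {B0,B3,B6} = {B0}; idom=B0
  B9: preds {B4,B6}: {B0,B2,B4} ∩ {B0,B3,B6} = {B0}; idom=B0

Frontier:
  join B2 pred B0: · stop@B0
  join B2 pred B1: B1 stop@B0
  join B2 pred B4: B4→B2 stop@B0
  join B3 pred B1: B1 stop@B0
  join B3 pred B2: B2 stop@B0
  join B6 pred B3: · stop@B3
  join B6 pred B5: B5 stop@B3
  join B7 pred B4: B4→B2 stop@B0
  join B7 pred B5: B5→B3 stop@B0
  join B8 pred B0: · stop@B0
  join B8 pred B5: B5→B3 stop@B0
  join B8 pred B6: B6→B3 stop@B0
  join B9 pred B4: B4→B2 stop@B0
  join B9 pred B6: B6→B3 stop@B0
  B0: DF=∅
  B1: DF={B2,B3}
  B2: DF={B2,B3,B7,B9}
  B3: DF={B7,B8,B9}
  B4: DF={B2,B7,B9}
  B5: DF={B6,B7,B8}
  B6: DF={B8,B9}
  B7: DF=∅
  B8: DF=∅
  B9: DF=∅

DF(B5) = ["B6", "B7", "B8"]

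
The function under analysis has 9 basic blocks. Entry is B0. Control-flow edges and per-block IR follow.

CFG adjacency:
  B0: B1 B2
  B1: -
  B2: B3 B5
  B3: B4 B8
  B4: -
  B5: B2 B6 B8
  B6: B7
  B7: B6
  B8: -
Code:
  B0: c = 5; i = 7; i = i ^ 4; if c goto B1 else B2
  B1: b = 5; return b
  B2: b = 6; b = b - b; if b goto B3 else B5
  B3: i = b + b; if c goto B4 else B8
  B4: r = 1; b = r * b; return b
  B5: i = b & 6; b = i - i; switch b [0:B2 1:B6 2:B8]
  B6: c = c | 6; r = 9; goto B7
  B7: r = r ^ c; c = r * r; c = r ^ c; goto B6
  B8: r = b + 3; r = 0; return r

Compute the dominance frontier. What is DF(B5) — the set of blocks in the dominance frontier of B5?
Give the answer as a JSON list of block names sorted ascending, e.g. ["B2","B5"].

Answer: ["B2", "B8"]

Derivation:
idom tree: B1←B0 B2←B0 B3←B2 B4←B3 B5←B2 B6←B5 B7←B6 B8←B2
Join-block Dom:
  B2: preds {B0,B5}: {B0} ∩ {B0,B2,B5} = {B0}; idom=B0
  B6: preds {B5,B7}: {B0,B2,B5} ∩ {B0,B2,B5,B6,B7} = {B0,B2,B5}; idom=B5
  B8: preds {B3,B5}: {B0,B2,B3} ∩ {B0,B2,B5} = {B0,B2}; idom=B2

DF walk-up:
  join B2 pred B0: · stop@B0
  join B2 pred B5: B5→B2 stop@B0
  join B6 pred B5: · stop@B5
  join B6 pred B7: B7→B6 stop@B5
  join B8 pred B3: B3 stop@B2
  join B8 pred B5: B5 stop@B2
  B0: DF=∅
  B1: DF=∅
  B2: DF={B2}
  B3: DF={B8}
  B4: DF=∅
  B5: DF={B2,B8}
  B6: DF={B6}
  B7: DF={B6}
  B8: DF=∅

DF(B5) = ["B2", "B8"]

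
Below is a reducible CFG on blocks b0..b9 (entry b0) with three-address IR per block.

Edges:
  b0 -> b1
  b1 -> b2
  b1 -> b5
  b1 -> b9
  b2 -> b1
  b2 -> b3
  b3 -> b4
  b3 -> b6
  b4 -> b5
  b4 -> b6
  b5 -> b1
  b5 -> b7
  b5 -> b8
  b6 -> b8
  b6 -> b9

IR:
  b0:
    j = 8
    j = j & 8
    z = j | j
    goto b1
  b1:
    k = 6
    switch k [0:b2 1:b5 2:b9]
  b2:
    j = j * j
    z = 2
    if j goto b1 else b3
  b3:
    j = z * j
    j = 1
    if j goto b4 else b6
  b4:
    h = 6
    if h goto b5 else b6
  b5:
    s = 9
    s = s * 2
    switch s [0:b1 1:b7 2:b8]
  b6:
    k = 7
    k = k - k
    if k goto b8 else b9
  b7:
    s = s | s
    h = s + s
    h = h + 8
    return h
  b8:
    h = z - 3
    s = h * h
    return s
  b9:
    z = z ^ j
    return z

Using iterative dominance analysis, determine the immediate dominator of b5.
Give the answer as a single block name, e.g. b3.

idom tree: b1←b0 b2←b1 b3←b2 b4←b3 b5←b1 b6←b3 b7←b5 b8←b1 b9←b1
Dom∩ at merges:
  b1: preds {b0,b2,b5}: {b0} ∩ {b0,b1,b2} ∩ {b0,b1,b5} = {b0}; idom=b0
  b5: preds {b1,b4}: {b0,b1} ∩ {b0,b1,b2,b3,b4} = {b0,b1}; idom=b1
  b6: preds {b3,b4}: {b0,b1,b2,b3} ∩ {b0,b1,b2,b3,b4} = {b0,b1,b2,b3}; idom=b3
  b8: preds {b5,b6}: {b0,b1,b5} ∩ {b0,b1,b2,b3,b6} = {b0,b1}; idom=b1
  b9: preds {b1,b6}: {b0,b1} ∩ {b0,b1,b2,b3,b6} = {b0,b1}; idom=b1

idom(b5) = b1

Answer: b1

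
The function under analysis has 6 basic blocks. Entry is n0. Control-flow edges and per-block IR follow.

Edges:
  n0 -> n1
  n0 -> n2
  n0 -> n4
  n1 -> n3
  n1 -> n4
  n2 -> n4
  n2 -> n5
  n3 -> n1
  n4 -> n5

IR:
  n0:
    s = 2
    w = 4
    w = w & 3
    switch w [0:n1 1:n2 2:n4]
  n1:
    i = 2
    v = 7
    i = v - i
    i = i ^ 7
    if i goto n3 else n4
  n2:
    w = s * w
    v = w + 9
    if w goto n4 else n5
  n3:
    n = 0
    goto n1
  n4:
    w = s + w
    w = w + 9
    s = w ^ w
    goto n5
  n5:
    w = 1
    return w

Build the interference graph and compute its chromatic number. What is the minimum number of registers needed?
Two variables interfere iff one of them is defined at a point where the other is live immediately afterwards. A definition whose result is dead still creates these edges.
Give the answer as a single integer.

Block summaries:
  n0 def {s,w} use ∅
  n1 def {i,v} use ∅
  n2 def {v,w} use {s,w}
  n3 def {n} use ∅
  n4 def {s,w} use {s,w}
  n5 def {w} use ∅

Live sets:
  live n0: ∅→{s,w}
  live n1: {s,w}→{s,w}
  live n2: {s,w}→{s,w}
  live n3: {s,w}→{s,w}
  live n4: {s,w}→∅
  live n5: ∅→∅

Interfere edges:
  i — {s,v,w}
  n — {s,w}
  s — {i,n,v,w}
  v — {i,s,w}
  w — {i,n,s,v}

Registers:
  lower bound: {i,s,v,w} mutually conflict ⇒ χ ≥ 4
  4-colouring: c0={s}  c1={w}  c2={i,n}  c3={v}
  χ = 4

Answer: 4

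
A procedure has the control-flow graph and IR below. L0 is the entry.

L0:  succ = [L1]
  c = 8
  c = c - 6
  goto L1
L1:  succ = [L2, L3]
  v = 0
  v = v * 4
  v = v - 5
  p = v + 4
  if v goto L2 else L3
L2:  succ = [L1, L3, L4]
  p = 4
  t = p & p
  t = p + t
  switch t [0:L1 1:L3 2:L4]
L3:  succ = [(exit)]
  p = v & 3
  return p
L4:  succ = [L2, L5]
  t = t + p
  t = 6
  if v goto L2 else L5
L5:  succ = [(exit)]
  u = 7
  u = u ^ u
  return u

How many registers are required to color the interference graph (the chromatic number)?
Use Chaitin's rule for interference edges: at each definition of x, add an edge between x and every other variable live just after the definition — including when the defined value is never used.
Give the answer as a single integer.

def/use:
  L0 def {c} use ∅
  L1 def {p,v} use ∅
  L2 def {p,t} use ∅
  L3 def {p} use {v}
  L4 def {t} use {p,t,v}
  L5 def {u} use ∅

Live sets:
  L0: in=∅ out=∅
  L1: in=∅ out={v}
  L2: in={v} out={p,t,v}
  L3: in={v} out=∅
  L4: in={p,t,v} out={v}
  L5: in=∅ out=∅

Conflict graph:
  c: ∅
  p: {t,v}
  t: {p,v}
  u: ∅
  v: {p,t}

Colouring:
  {p,t,v} pairwise interfere (3-clique) ⇒ χ ≥ 3
  3-colouring: r0={c,p,u}  r1={t}  r2={v}
  χ = 3

Answer: 3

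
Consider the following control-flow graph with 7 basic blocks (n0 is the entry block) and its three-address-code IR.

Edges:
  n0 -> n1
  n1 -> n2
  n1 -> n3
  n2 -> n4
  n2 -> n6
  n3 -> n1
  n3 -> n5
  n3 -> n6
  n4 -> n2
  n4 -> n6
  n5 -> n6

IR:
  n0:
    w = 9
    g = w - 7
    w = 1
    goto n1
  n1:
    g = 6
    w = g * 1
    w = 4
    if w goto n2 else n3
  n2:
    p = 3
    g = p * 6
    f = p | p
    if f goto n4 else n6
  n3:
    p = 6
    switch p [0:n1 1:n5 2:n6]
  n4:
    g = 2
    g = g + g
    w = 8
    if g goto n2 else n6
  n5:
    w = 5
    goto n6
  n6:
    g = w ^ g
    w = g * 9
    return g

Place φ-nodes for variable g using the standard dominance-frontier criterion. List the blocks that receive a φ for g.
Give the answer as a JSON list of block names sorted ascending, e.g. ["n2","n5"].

idom tree: n1←n0 n2←n1 n3←n1 n4←n2 n5←n3 n6←n1
Dom∩ at merges:
  n1: preds {n0,n3}: {n0} ∩ {n0,n1,n3} = {n0}; idom=n0
  n2: preds {n1,n4}: {n0,n1} ∩ {n0,n1,n2,n4} = {n0,n1}; idom=n1
  n6: preds {n2,n3,n4,n5}: {n0,n1,n2} ∩ {n0,n1,n3} ∩ {n0,n1,n2,n4} ∩ {n0,n1,n3,n5} = {n0,n1}; idom=n1

DF walk-up:
  join n1 pred n0: · stop@n0
  join n1 pred n3: n3→n1 stop@n0
  join n2 pred n1: · stop@n1
  join n2 pred n4: n4→n2 stop@n1
  join n6 pred n2: n2 stop@n1
  join n6 pred n3: n3 stop@n1
  join n6 pred n4: n4→n2 stop@n1
  join n6 pred n5: n5→n3 stop@n1
  DF(n0)=∅
  DF(n1)={n1}
  DF(n2)={n2,n6}
  DF(n3)={n1,n6}
  DF(n4)={n2,n6}
  DF(n5)={n6}
  DF(n6)=∅

φ for g: defs {n0,n1,n2,n4,n6}
  DF⁺ = {n1,n2,n6}

Answer: ["n1", "n2", "n6"]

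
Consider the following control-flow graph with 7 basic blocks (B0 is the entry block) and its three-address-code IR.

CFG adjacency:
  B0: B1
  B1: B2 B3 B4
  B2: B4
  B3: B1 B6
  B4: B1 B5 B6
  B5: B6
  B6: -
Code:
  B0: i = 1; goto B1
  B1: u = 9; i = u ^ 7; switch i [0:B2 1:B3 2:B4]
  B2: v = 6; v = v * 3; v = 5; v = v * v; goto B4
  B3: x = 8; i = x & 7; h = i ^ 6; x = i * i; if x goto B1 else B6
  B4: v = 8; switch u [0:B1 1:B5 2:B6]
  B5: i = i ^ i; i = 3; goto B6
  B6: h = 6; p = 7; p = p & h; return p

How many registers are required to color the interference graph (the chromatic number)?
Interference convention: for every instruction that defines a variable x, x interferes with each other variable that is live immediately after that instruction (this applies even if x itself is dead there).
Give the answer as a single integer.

Answer: 3

Derivation:
Block summaries:
  B0 def {i} use ∅
  B1 def {i,u} use ∅
  B2 def {v} use ∅
  B3 def {h,i,x} use ∅
  B4 def {v} use {u}
  B5 def {i} use {i}
  B6 def {h,p} use ∅

Live sets:
  live B0: ∅→∅
  live B1: ∅→{i,u}
  live B2: {i,u}→{i,u}
  live B3: ∅→∅
  live B4: {i,u}→{i}
  live B5: {i}→∅
  live B6: ∅→∅

Interfere edges:
  h: {i,p}
  i: {h,u,v}
  p: {h}
  u: {i,v}
  v: {i,u}
  x: ∅

Registers:
  {i,u,v} pairwise interfere (3-clique) ⇒ χ ≥ 3
  3-colouring: c0={i,p,x}  c1={h,u}  c2={v}
  χ = 3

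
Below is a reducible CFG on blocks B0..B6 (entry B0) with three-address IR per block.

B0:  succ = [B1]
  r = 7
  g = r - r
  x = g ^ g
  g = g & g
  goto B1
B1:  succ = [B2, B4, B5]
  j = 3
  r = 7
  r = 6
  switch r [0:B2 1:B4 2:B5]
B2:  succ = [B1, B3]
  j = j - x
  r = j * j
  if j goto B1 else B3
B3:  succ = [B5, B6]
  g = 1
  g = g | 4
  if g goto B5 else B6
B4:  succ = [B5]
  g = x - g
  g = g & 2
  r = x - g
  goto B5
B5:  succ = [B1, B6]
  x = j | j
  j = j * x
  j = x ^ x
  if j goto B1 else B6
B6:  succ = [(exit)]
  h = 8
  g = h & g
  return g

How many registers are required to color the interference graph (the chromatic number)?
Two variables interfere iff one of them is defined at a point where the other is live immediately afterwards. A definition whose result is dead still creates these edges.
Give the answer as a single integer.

Block summaries:
  B0 def {g,r,x} use ∅
  B1 def {j,r} use ∅
  B2 def {j,r} use {j,x}
  B3 def {g} use ∅
  B4 def {g,r} use {g,x}
  B5 def {j,x} use {j}
  B6 def {g,h} use {g}

Backward fixpoint:
  B0: in=∅ out={g,x}
  B1: in={g,x} out={g,j,x}
  B2: in={g,j,x} out={g,j,x}
  B3: in={j} out={g,j}
  B4: in={g,j,x} out={g,j}
  B5: in={g,j} out={g,x}
  B6: in={g} out=∅

Interfere edges:
  g: {h,j,r,x}
  h: {g}
  j: {g,r,x}
  r: {g,j,x}
  x: {g,j,r}

Chromatic number:
  lower bound: {g,j,r,x} mutually conflict ⇒ χ ≥ 4
  assign g→R0 h→R1 j→R1 r→R2 x→R3 — no edge inside a register ⇒ χ ≤ 4
  χ = 4

Answer: 4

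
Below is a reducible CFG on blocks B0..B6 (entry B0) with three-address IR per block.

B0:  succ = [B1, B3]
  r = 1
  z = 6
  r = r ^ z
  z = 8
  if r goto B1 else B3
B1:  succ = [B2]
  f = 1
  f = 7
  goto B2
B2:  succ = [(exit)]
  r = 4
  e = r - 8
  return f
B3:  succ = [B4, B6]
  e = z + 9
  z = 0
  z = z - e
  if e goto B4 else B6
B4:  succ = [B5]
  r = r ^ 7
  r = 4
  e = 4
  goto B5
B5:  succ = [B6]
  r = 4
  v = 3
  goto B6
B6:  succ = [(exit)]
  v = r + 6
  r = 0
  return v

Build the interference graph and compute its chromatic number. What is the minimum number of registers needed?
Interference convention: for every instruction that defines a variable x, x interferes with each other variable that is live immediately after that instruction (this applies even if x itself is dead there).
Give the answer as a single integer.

Answer: 3

Working:
Block summaries:
  B0: {r,z} / ∅
  B1: {f} / ∅
  B2: {e,r} / {f}
  B3: {e,z} / {z}
  B4: {e,r} / {r}
  B5: {r,v} / ∅
  B6: {r,v} / {r}

Backward fixpoint:
  B0 li=∅ lo={r,z}
  B1 li=∅ lo={f}
  B2 li={f} lo=∅
  B3 li={r,z} lo={r}
  B4 li={r} lo=∅
  B5 li=∅ lo={r}
  B6 li={r} lo=∅

Interference:
  e: {f,r,z}
  f: {e,r}
  r: {e,f,v,z}
  v: {r}
  z: {e,r}

Registers:
  {e,f,r} pairwise interfere (3-clique) ⇒ χ ≥ 3
  assign e→r1 f→r2 r→r0 v→r1 z→r2 — no edge inside a register ⇒ χ ≤ 3
  χ = 3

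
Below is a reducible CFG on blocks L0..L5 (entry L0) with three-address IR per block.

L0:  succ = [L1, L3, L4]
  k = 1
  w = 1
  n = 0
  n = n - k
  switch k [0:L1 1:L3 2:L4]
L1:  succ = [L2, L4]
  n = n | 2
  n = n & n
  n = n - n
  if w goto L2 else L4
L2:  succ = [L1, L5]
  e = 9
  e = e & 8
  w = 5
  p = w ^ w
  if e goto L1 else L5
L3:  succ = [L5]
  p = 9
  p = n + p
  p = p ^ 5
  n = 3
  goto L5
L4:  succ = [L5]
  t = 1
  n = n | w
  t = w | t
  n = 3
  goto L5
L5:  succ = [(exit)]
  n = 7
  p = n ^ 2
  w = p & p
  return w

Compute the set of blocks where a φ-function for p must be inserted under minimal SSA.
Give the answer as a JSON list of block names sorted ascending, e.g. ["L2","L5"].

Answer: ["L1", "L4", "L5"]

Analysis:
idom tree: L1←L0 L2←L1 L3←L0 L4←L0 L5←L0
Dom at joins:
  L1: preds {L0,L2}: {L0} ∩ {L0,L1,L2} = {L0}; idom=L0
  L4: preds {L0,L1}: {L0} ∩ {L0,L1} = {L0}; idom=L0
  L5: preds {L2,L3,L4}: {L0,L1,L2} ∩ {L0,L3} ∩ {L0,L4} = {L0}; idom=L0

DF derivation:
  L1←L0: walk · to L0
  L1←L2: walk L2→L1 to L0
  L4←L0: walk · to L0
  L4←L1: walk L1 to L0
  L5←L2: walk L2→L1 to L0
  L5←L3: walk L3 to L0
  L5←L4: walk L4 to L0
  DF(L0)=∅
  DF(L1)={L1,L4,L5}
  DF(L2)={L1,L5}
  DF(L3)={L5}
  DF(L4)={L5}
  DF(L5)=∅

φ for p: defs {L2,L3,L5}
  DF⁺ = {L1,L4,L5}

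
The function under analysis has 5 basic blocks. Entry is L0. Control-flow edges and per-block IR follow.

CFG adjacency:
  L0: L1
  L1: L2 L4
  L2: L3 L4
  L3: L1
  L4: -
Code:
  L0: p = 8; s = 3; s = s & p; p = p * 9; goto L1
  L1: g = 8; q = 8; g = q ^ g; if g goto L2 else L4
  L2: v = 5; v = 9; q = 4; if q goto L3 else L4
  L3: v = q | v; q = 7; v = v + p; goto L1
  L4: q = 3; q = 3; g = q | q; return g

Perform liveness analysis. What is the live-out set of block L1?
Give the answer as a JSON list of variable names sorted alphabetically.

Block summaries:
  L0: {p,s} / ∅
  L1: {g,q} / ∅
  L2: {q,v} / ∅
  L3: {q,v} / {p,q,v}
  L4: {g,q} / ∅

Backward fixpoint:
  live L0: ∅→{p}
  live L1: {p}→{p}
  live L2: {p}→{p,q,v}
  live L3: {p,q,v}→{p}
  live L4: ∅→∅

live-out(L1) = ["p"]

Answer: ["p"]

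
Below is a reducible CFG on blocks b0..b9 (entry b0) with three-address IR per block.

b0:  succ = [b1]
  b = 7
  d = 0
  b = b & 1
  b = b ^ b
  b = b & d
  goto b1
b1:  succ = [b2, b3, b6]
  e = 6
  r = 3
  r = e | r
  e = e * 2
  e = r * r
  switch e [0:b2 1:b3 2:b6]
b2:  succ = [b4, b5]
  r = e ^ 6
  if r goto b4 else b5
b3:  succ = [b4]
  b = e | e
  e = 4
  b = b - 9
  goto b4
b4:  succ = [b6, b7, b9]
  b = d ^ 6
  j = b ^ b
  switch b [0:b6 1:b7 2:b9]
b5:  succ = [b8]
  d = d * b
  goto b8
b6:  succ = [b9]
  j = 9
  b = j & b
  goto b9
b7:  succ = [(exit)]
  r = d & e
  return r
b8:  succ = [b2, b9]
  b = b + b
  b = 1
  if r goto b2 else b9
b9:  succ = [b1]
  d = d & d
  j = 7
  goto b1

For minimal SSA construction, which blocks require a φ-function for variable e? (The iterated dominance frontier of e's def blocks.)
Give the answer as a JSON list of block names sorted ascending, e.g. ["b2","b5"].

Answer: ["b1", "b4", "b6", "b9"]

Derivation:
idom tree: b1←b0 b2←b1 b3←b1 b4←b1 b5←b2 b6←b1 b7←b4 b8←b5 b9←b1
Join-block Dom:
  b1: preds {b0,b9}: {b0} ∩ {b0,b1,b9} = {b0}; idom=b0
  b2: preds {b1,b8}: {b0,b1} ∩ {b0,b1,b2,b5,b8} = {b0,b1}; idom=b1
  b4: preds {b2,b3}: {b0,b1,b2} ∩ {b0,b1,b3} = {b0,b1}; idom=b1
  b6: preds {b1,b4}: {b0,b1} ∩ {b0,b1,b4} = {b0,b1}; idom=b1
  b9: preds {b4,b6,b8}: {b0,b1,b4} ∩ {b0,b1,b6} ∩ {b0,b1,b2,b5,b8} = {b0,b1}; idom=b1

DF derivation:
  b1←b0: walk · to b0
  b1←b9: walk b9→b1 to b0
  b2←b1: walk · to b1
  b2←b8: walk b8→b5→b2 to b1
  b4←b2: walk b2 to b1
  b4←b3: walk b3 to b1
  b6←b1: walk · to b1
  b6←b4: walk b4 to b1
  b9←b4: walk b4 to b1
  b9←b6: walk b6 to b1
  b9←b8: walk b8→b5→b2 to b1
  b0: DF=∅
  b1: DF={b1}
  b2: DF={b2,b4,b9}
  b3: DF={b4}
  b4: DF={b6,b9}
  b5: DF={b2,b9}
  b6: DF={b9}
  b7: DF=∅
  b8: DF={b2,b9}
  b9: DF={b1}

φ for e: defs {b1,b3}
  DF⁺ = {b1,b4,b6,b9}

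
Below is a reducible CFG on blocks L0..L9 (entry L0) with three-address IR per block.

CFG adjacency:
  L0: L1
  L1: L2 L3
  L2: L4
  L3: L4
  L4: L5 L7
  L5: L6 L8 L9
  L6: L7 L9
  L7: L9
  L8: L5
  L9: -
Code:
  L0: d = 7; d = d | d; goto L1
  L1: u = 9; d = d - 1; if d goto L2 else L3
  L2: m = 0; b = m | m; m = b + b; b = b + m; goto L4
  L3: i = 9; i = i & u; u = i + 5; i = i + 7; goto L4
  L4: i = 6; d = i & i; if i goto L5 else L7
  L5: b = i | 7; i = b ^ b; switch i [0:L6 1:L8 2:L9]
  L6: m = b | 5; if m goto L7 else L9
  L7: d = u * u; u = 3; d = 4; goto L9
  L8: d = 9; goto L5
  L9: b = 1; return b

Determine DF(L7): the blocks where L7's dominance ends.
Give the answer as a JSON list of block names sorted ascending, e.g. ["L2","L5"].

idom tree: L1←L0 L2←L1 L3←L1 L4←L1 L5←L4 L6←L5 L7←L4 L8←L5 L9←L4
Dom∩ at merges:
  L4: preds {L2,L3}: {L0,L1,L2} ∩ {L0,L1,L3} = {L0,L1}; idom=L1
  L5: preds {L4,L8}: {L0,L1,L4} ∩ {L0,L1,L4,L5,L8} = {L0,L1,L4}; idom=L4
  L7: preds {L4,L6}: {L0,L1,L4} ∩ {L0,L1,L4,L5,L6} = {L0,L1,L4}; idom=L4
  L9: preds {L5,L6,L7}: {L0,L1,L4,L5} ∩ {L0,L1,L4,L5,L6} ∩ {L0,L1,L4,L7} = {L0,L1,L4}; idom=L4

DF derivation:
  join L4 pred L2: L2 stop@L1
  join L4 pred L3: L3 stop@L1
  join L5 pred L4: · stop@L4
  join L5 pred L8: L8→L5 stop@L4
  join L7 pred L4: · stop@L4
  join L7 pred L6: L6→L5 stop@L4
  join L9 pred L5: L5 stop@L4
  join L9 pred L6: L6→L5 stop@L4
  join L9 pred L7: L7 stop@L4
  L0 → ∅
  L1 → ∅
  L2 → {L4}
  L3 → {L4}
  L4 → ∅
  L5 → {L5,L7,L9}
  L6 → {L7,L9}
  L7 → {L9}
  L8 → {L5}
  L9 → ∅

DF(L7) = ["L9"]

Answer: ["L9"]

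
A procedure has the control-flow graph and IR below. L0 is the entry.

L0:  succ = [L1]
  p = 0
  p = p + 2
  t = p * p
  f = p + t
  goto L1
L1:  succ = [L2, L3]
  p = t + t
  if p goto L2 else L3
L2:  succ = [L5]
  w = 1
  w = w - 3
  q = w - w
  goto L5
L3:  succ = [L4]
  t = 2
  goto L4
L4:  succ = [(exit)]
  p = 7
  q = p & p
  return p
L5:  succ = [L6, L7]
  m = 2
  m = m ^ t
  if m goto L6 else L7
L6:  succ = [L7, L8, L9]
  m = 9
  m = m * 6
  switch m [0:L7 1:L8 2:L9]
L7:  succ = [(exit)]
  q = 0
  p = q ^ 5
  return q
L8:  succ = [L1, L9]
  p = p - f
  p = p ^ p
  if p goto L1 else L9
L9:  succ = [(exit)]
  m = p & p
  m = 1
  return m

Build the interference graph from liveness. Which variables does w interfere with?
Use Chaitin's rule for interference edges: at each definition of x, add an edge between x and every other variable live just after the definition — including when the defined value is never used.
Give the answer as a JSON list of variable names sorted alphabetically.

Answer: ["f", "p", "t"]

Working:
def/use:
  L0: {f,p,t} / ∅
  L1: {p} / {t}
  L2: {q,w} / ∅
  L3: {t} / ∅
  L4: {p,q} / ∅
  L5: {m} / {t}
  L6: {m} / ∅
  L7: {p,q} / ∅
  L8: {p} / {f,p}
  L9: {m} / {p}

Liveness:
  L0 li=∅ lo={f,t}
  L1 li={f,t} lo={f,p,t}
  L2 li={f,p,t} lo={f,p,t}
  L3 li=∅ lo=∅
  L4 li=∅ lo=∅
  L5 li={f,p,t} lo={f,p,t}
  L6 li={f,p,t} lo={f,p,t}
  L7 li=∅ lo=∅
  L8 li={f,p,t} lo={f,p,t}
  L9 li={p} lo=∅

Interference:
  f — {m,p,q,t,w}
  m — {f,p,t}
  p — {f,m,q,t,w}
  q — {f,p,t}
  t — {f,m,p,q,w}
  w — {f,p,t}

N(w) = ["f", "p", "t"]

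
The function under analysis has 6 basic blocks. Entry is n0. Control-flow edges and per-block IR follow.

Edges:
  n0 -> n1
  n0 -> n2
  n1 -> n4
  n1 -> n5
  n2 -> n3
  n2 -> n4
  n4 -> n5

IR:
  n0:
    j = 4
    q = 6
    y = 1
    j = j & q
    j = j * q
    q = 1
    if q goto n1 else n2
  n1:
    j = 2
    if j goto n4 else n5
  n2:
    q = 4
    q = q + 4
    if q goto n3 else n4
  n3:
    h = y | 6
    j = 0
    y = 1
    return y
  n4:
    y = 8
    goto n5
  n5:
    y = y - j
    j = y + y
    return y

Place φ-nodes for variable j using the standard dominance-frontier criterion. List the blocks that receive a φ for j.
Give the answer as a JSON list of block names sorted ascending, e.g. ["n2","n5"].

Answer: ["n4", "n5"]

Derivation:
idom tree: n1←n0 n2←n0 n3←n2 n4←n0 n5←n0
Dom at joins:
  n4: preds {n1,n2}: {n0,n1} ∩ {n0,n2} = {n0}; idom=n0
  n5: preds {n1,n4}: {n0,n1} ∩ {n0,n4} = {n0}; idom=n0

DF walk-up:
  join n4 pred n1: n1 stop@n0
  join n4 pred n2: n2 stop@n0
  join n5 pred n1: n1 stop@n0
  join n5 pred n4: n4 stop@n0
  n0: DF=∅
  n1: DF={n4,n5}
  n2: DF={n4}
  n3: DF=∅
  n4: DF={n5}
  n5: DF=∅

φ for j: defs {n0,n1,n3,n5}
  DF⁺ = {n4,n5}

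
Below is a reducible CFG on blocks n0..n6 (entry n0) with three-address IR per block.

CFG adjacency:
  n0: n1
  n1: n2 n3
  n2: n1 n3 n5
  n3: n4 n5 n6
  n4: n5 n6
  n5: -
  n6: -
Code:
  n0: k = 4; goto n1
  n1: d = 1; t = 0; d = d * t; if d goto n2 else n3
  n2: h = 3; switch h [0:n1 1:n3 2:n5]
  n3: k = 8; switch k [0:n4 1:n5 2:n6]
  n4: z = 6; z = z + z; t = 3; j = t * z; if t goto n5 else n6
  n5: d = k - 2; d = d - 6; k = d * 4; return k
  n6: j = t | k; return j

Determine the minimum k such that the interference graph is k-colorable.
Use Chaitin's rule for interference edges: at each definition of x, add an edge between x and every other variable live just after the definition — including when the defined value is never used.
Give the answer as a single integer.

Per-block:
  n0 def {k} use ∅
  n1 def {d,t} use ∅
  n2 def {h} use ∅
  n3 def {k} use ∅
  n4 def {j,t,z} use ∅
  n5 def {d,k} use {k}
  n6 def {j} use {k,t}

Backward fixpoint:
  live n0: ∅→{k}
  live n1: {k}→{k,t}
  live n2: {k,t}→{k,t}
  live n3: {t}→{k,t}
  live n4: {k}→{k,t}
  live n5: {k}→∅
  live n6: {k,t}→∅

Interfere edges:
  d↔{k,t}
  h↔{k,t}
  j↔{k,t}
  k↔{d,h,j,t,z}
  t↔{d,h,j,k,z}
  z↔{k,t}

Colouring:
  {d,k,t} pairwise interfere (3-clique) ⇒ χ ≥ 3
  assign d→c2 h→c2 j→c2 k→c0 t→c1 z→c2 — no edge inside a register ⇒ χ ≤ 3
  χ = 3

Answer: 3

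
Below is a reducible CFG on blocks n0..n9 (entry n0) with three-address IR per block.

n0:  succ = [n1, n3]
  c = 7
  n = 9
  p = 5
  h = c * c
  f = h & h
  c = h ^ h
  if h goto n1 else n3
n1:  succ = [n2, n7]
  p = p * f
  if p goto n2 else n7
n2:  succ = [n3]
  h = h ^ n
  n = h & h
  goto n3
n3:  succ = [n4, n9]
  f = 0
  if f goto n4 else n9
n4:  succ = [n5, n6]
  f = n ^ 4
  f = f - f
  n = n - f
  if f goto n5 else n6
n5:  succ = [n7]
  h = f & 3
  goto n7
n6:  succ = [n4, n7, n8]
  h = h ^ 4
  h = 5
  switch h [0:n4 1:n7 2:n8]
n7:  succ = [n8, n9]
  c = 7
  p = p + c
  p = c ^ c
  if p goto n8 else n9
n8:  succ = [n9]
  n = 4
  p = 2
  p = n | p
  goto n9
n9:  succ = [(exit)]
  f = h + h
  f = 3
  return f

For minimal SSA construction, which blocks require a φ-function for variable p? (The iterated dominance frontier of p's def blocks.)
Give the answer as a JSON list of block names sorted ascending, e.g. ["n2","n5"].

Answer: ["n3", "n7", "n8", "n9"]

Analysis:
idom tree: n1←n0 n2←n1 n3←n0 n4←n3 n5←n4 n6←n4 n7←n0 n8←n0 n9←n0
Join-block Dom:
  n3: preds {n0,n2}: {n0} ∩ {n0,n1,n2} = {n0}; idom=n0
  n4: preds {n3,n6}: {n0,n3} ∩ {n0,n3,n4,n6} = {n0,n3}; idom=n3
  n7: preds {n1,n5,n6}: {n0,n1} ∩ {n0,n3,n4,n5} ∩ {n0,n3,n4,n6} = {n0}; idom=n0
  n8: preds {n6,n7}: {n0,n3,n4,n6} ∩ {n0,n7} = {n0}; idom=n0
  n9: preds {n3,n7,n8}: {n0,n3} ∩ {n0,n7} ∩ {n0,n8} = {n0}; idom=n0

DF walk-up:
  join n3 pred n0: · stop@n0
  join n3 pred n2: n2→n1 stop@n0
  join n4 pred n3: · stop@n3
  join n4 pred n6: n6→n4 stop@n3
  join n7 pred n1: n1 stop@n0
  join n7 pred n5: n5→n4→n3 stop@n0
  join n7 pred n6: n6→n4→n3 stop@n0
  join n8 pred n6: n6→n4→n3 stop@n0
  join n8 pred n7: n7 stop@n0
  join n9 pred n3: n3 stop@n0
  join n9 pred n7: n7 stop@n0
  join n9 pred n8: n8 stop@n0
  DF(n0)=∅
  DF(n1)={n3,n7}
  DF(n2)={n3}
  DF(n3)={n7,n8,n9}
  DF(n4)={n4,n7,n8}
  DF(n5)={n7}
  DF(n6)={n4,n7,n8}
  DF(n7)={n8,n9}
  DF(n8)={n9}
  DF(n9)=∅

φ for p: defs {n0,n1,n7,n8}
  DF⁺ = {n3,n7,n8,n9}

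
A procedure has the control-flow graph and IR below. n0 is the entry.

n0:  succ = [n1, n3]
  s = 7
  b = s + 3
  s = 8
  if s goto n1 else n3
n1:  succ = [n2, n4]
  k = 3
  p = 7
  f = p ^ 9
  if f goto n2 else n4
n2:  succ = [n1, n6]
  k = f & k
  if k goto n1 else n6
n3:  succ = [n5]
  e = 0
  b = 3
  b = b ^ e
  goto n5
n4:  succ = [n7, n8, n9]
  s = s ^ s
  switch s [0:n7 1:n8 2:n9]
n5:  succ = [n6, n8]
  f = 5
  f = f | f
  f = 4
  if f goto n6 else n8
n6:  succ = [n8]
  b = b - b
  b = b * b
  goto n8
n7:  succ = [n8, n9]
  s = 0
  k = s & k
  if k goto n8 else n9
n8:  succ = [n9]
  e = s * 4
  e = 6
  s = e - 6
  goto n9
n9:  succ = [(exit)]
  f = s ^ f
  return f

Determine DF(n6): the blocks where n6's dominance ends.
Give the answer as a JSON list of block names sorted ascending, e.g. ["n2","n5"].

idom tree: n1←n0 n2←n1 n3←n0 n4←n1 n5←n3 n6←n0 n7←n4 n8←n0 n9←n0
Dom at joins:
  n1: preds {n0,n2}: {n0} ∩ {n0,n1,n2} = {n0}; idom=n0
  n6: preds {n2,n5}: {n0,n1,n2} ∩ {n0,n3,n5} = {n0}; idom=n0
  n8: preds {n4,n5,n6,n7}: {n0,n1,n4} ∩ {n0,n3,n5} ∩ {n0,n6} ∩ {n0,n1,n4,n7} = {n0}; idom=n0
  n9: preds {n4,n7,n8}: {n0,n1,n4} ∩ {n0,n1,n4,n7} ∩ {n0,n8} = {n0}; idom=n0

Frontier:
  join n1 pred n0: · stop@n0
  join n1 pred n2: n2→n1 stop@n0
  join n6 pred n2: n2→n1 stop@n0
  join n6 pred n5: n5→n3 stop@n0
  join n8 pred n4: n4→n1 stop@n0
  join n8 pred n5: n5→n3 stop@n0
  join n8 pred n6: n6 stop@n0
  join n8 pred n7: n7→n4→n1 stop@n0
  join n9 pred n4: n4→n1 stop@n0
  join n9 pred n7: n7→n4→n1 stop@n0
  join n9 pred n8: n8 stop@n0
  DF(n0)=∅
  DF(n1)={n1,n6,n8,n9}
  DF(n2)={n1,n6}
  DF(n3)={n6,n8}
  DF(n4)={n8,n9}
  DF(n5)={n6,n8}
  DF(n6)={n8}
  DF(n7)={n8,n9}
  DF(n8)={n9}
  DF(n9)=∅

DF(n6) = ["n8"]

Answer: ["n8"]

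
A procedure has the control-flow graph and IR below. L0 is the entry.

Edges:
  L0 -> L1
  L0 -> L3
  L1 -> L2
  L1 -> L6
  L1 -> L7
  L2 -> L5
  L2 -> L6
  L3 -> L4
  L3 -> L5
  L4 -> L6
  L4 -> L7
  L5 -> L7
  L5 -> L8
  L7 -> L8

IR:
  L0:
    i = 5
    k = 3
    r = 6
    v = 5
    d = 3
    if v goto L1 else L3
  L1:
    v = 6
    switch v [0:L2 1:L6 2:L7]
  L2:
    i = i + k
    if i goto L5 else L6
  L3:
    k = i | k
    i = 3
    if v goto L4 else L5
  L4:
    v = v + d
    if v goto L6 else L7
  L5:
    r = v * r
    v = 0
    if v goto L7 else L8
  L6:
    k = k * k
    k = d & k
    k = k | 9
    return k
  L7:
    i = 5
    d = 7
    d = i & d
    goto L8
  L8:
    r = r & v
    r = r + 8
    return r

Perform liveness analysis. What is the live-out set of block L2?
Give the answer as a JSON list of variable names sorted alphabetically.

def/use:
  L0 def {d,i,k,r,v} use ∅
  L1 def {v} use ∅
  L2 def {i} use {i,k}
  L3 def {i,k} use {i,k,v}
  L4 def {v} use {d,v}
  L5 def {r,v} use {r,v}
  L6 def {k} use {d,k}
  L7 def {d,i} use ∅
  L8 def {r} use {r,v}

Live sets:
  live L0: ∅→{d,i,k,r,v}
  live L1: {d,i,k,r}→{d,i,k,r,v}
  live L2: {d,i,k,r,v}→{d,k,r,v}
  live L3: {d,i,k,r,v}→{d,k,r,v}
  live L4: {d,k,r,v}→{d,k,r,v}
  live L5: {r,v}→{r,v}
  live L6: {d,k}→∅
  live L7: {r,v}→{r,v}
  live L8: {r,v}→∅

live-out(L2) = ["d", "k", "r", "v"]

Answer: ["d", "k", "r", "v"]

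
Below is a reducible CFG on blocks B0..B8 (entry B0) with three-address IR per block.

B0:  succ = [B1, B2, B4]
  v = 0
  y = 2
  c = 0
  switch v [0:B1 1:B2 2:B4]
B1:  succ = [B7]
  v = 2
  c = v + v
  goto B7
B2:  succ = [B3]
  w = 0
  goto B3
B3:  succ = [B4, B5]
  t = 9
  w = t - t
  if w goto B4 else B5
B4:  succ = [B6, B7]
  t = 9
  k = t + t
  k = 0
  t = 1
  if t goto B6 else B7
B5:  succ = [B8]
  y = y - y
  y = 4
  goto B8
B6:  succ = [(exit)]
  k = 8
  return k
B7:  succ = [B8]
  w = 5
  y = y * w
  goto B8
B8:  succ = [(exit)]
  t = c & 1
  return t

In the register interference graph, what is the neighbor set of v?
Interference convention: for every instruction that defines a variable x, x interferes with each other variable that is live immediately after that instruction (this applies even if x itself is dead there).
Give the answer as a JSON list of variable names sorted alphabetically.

Answer: ["c", "y"]

Derivation:
Block summaries:
  B0 def {c,v,y} use ∅
  B1 def {c,v} use ∅
  B2 def {w} use ∅
  B3 def {t,w} use ∅
  B4 def {k,t} use ∅
  B5 def {y} use {y}
  B6 def {k} use ∅
  B7 def {w,y} use {y}
  B8 def {t} use {c}

Live sets:
  B0 li=∅ lo={c,y}
  B1 li={y} lo={c,y}
  B2 li={c,y} lo={c,y}
  B3 li={c,y} lo={c,y}
  B4 li={c,y} lo={c,y}
  B5 li={c,y} lo={c}
  B6 li=∅ lo=∅
  B7 li={c,y} lo={c}
  B8 li={c} lo=∅

Interference:
  c — {k,t,v,w,y}
  k — {c,y}
  t — {c,y}
  v — {c,y}
  w — {c,y}
  y — {c,k,t,v,w}

N(v) = ["c", "y"]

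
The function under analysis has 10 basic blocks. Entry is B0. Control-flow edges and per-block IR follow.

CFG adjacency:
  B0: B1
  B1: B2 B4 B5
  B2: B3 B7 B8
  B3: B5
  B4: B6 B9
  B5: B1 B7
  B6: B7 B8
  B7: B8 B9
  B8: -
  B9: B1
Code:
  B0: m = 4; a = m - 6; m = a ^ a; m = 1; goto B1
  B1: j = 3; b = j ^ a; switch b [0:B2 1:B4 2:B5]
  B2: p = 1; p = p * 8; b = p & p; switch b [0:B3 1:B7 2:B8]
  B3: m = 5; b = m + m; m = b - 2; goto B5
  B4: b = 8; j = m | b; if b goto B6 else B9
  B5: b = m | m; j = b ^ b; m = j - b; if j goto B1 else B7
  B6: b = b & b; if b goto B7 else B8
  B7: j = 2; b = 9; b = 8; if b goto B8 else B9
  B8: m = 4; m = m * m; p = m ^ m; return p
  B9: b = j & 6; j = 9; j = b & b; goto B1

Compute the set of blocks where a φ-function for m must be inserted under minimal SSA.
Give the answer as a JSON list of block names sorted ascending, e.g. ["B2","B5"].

Answer: ["B1", "B5", "B7", "B8", "B9"]

Working:
idom tree: B1←B0 B2←B1 B3←B2 B4←B1 B5←B1 B6←B4 B7←B1 B8←B1 B9←B1
Join-block Dom:
  B1: preds {B0,B5,B9}: {B0} ∩ {B0,B1,B5} ∩ {B0,B1,B9} = {B0}; idom=B0
  B5: preds {B1,B3}: {B0,B1} ∩ {B0,B1,B2,B3} = {B0,B1}; idom=B1
  B7: preds {B2,B5,B6}: {B0,B1,B2} ∩ {B0,B1,B5} ∩ {B0,B1,B4,B6} = {B0,B1}; idom=B1
  B8: preds {B2,B6,B7}: {B0,B1,B2} ∩ {B0,B1,B4,B6} ∩ {B0,B1,B7} = {B0,B1}; idom=B1
  B9: preds {B4,B7}: {B0,B1,B4} ∩ {B0,B1,B7} = {B0,B1}; idom=B1

DF derivation:
  B1←B0: walk · to B0
  B1←B5: walk B5→B1 to B0
  B1←B9: walk B9→B1 to B0
  B5←B1: walk · to B1
  B5←B3: walk B3→B2 to B1
  B7←B2: walk B2 to B1
  B7←B5: walk B5 to B1
  B7←B6: walk B6→B4 to B1
  B8←B2: walk B2 to B1
  B8←B6: walk B6→B4 to B1
  B8←B7: walk B7 to B1
  B9←B4: walk B4 to B1
  B9←B7: walk B7 to B1
  B0: DF=∅
  B1: DF={B1}
  B2: DF={B5,B7,B8}
  B3: DF={B5}
  B4: DF={B7,B8,B9}
  B5: DF={B1,B7}
  B6: DF={B7,B8}
  B7: DF={B8,B9}
  B8: DF=∅
  B9: DF={B1}

φ for m: defs {B0,B3,B5,B8}
  DF⁺ = {B1,B5,B7,B8,B9}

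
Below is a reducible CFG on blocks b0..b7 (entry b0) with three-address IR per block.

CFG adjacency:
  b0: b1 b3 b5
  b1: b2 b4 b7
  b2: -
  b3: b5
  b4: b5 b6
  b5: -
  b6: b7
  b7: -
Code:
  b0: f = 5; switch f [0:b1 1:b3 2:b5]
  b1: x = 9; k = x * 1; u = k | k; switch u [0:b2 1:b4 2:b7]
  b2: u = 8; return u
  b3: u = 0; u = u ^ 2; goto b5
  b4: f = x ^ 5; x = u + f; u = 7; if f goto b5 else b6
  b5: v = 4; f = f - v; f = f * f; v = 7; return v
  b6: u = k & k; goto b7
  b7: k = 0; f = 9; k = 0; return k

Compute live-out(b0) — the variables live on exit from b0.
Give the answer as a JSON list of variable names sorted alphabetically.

Answer: ["f"]

Working:
def/use:
  b0: def={f} ue=∅
  b1: def={k,u,x} ue=∅
  b2: def={u} ue=∅
  b3: def={u} ue=∅
  b4: def={f,u,x} ue={u,x}
  b5: def={f,v} ue={f}
  b6: def={u} ue={k}
  b7: def={f,k} ue=∅

Liveness:
  b0 li=∅ lo={f}
  b1 li=∅ lo={k,u,x}
  b2 li=∅ lo=∅
  b3 li={f} lo={f}
  b4 li={k,u,x} lo={f,k}
  b5 li={f} lo=∅
  b6 li={k} lo=∅
  b7 li=∅ lo=∅

live-out(b0) = ["f"]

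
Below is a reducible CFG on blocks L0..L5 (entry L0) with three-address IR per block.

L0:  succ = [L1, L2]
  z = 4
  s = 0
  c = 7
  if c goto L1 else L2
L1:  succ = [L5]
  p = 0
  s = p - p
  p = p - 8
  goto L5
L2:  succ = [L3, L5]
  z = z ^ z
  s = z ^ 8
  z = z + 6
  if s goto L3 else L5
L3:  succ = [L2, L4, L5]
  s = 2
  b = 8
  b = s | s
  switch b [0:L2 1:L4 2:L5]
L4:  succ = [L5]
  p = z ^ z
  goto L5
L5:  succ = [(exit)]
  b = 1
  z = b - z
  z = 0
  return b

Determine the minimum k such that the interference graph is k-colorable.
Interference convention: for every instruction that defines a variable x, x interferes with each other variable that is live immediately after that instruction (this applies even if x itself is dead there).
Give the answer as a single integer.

Block summaries:
  L0: {c,s,z} / ∅
  L1: {p,s} / ∅
  L2: {s,z} / {z}
  L3: {b,s} / ∅
  L4: {p} / {z}
  L5: {b,z} / {z}

Backward fixpoint:
  L0 li=∅ lo={z}
  L1 li={z} lo={z}
  L2 li={z} lo={z}
  L3 li={z} lo={z}
  L4 li={z} lo={z}
  L5 li={z} lo=∅

Conflict graph:
  b — {s,z}
  c — {z}
  p — {s,z}
  s — {b,p,z}
  z — {b,c,p,s}

Registers:
  lower bound: {b,s,z} mutually conflict ⇒ χ ≥ 3
  assign b→c2 c→c1 p→c2 s→c1 z→c0 — no edge inside a register ⇒ χ ≤ 3
  χ = 3

Answer: 3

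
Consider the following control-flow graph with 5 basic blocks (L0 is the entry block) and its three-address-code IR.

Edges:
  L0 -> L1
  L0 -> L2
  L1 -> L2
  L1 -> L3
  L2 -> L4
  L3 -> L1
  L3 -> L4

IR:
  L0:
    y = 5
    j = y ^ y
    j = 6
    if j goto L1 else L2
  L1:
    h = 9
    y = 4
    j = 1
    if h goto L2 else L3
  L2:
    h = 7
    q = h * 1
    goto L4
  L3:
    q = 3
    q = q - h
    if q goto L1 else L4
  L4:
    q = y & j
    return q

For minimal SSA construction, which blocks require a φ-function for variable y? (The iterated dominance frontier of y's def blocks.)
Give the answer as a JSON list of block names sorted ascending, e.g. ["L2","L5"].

Answer: ["L1", "L2", "L4"]

Working:
idom tree: L1←L0 L2←L0 L3←L1 L4←L0
Dom at joins:
  L1: preds {L0,L3}: {L0} ∩ {L0,L1,L3} = {L0}; idom=L0
  L2: preds {L0,L1}: {L0} ∩ {L0,L1} = {L0}; idom=L0
  L4: preds {L2,L3}: {L0,L2} ∩ {L0,L1,L3} = {L0}; idom=L0

DF walk-up:
  join L1 pred L0: · stop@L0
  join L1 pred L3: L3→L1 stop@L0
  join L2 pred L0: · stop@L0
  join L2 pred L1: L1 stop@L0
  join L4 pred L2: L2 stop@L0
  join L4 pred L3: L3→L1 stop@L0
  DF(L0)=∅
  DF(L1)={L1,L2,L4}
  DF(L2)={L4}
  DF(L3)={L1,L4}
  DF(L4)=∅

φ for y: defs {L0,L1}
  DF⁺ = {L1,L2,L4}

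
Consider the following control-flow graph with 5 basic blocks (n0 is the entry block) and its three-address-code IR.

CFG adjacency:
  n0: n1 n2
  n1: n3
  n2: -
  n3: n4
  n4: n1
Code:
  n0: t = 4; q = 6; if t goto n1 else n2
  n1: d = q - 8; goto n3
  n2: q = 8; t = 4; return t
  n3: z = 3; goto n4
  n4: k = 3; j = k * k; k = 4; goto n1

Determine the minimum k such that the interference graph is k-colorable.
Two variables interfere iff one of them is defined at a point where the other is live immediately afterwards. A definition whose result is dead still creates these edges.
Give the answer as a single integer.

Answer: 2

Working:
Per-block:
  n0: {q,t} / ∅
  n1: {d} / {q}
  n2: {q,t} / ∅
  n3: {z} / ∅
  n4: {j,k} / ∅

Liveness:
  n0: in=∅ out={q}
  n1: in={q} out={q}
  n2: in=∅ out=∅
  n3: in={q} out={q}
  n4: in={q} out={q}

Conflict graph:
  d↔{q}
  j↔{q}
  k↔{q}
  q↔{d,j,k,t,z}
  t↔{q}
  z↔{q}

Colouring:
  lower bound: {d,q} mutually conflict ⇒ χ ≥ 2
  assign d→R1 j→R1 k→R1 q→R0 t→R1 z→R1 — no edge inside a register ⇒ χ ≤ 2
  χ = 2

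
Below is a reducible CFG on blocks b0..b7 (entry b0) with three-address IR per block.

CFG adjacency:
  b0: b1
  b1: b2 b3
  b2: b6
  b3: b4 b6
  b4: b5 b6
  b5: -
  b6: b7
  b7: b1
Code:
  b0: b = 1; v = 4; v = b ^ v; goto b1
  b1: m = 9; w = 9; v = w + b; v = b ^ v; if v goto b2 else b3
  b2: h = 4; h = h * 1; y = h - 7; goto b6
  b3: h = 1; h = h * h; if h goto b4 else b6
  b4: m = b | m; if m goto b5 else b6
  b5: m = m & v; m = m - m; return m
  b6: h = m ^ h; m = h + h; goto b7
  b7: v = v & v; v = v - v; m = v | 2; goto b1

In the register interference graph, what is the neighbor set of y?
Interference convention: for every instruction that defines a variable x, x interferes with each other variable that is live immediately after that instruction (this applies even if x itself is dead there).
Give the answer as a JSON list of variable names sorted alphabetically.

Per-block:
  b0: {b,v} / ∅
  b1: {m,v,w} / {b}
  b2: {h,y} / ∅
  b3: {h} / ∅
  b4: {m} / {b,m}
  b5: {m} / {m,v}
  b6: {h,m} / {h,m}
  b7: {m,v} / {v}

Backward fixpoint:
  b0 li=∅ lo={b}
  b1 li={b} lo={b,m,v}
  b2 li={b,m,v} lo={b,h,m,v}
  b3 li={b,m,v} lo={b,h,m,v}
  b4 li={b,h,m,v} lo={b,h,m,v}
  b5 li={m,v} lo=∅
  b6 li={b,h,m,v} lo={b,v}
  b7 li={b,v} lo={b}

Conflict graph:
  b: {h,m,v,w,y}
  h: {b,m,v,y}
  m: {b,h,v,w,y}
  v: {b,h,m,y}
  w: {b,m}
  y: {b,h,m,v}

N(y) = ["b", "h", "m", "v"]

Answer: ["b", "h", "m", "v"]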